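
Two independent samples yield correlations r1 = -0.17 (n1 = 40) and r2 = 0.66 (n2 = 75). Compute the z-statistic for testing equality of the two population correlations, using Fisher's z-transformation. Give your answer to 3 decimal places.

z1 = atanh(-0.17) = -0.171667,  z2 = atanh(0.66) = 0.792814
SE = √(1/(n1−3) + 1/(n2−3)) = √(1/37 + 1/72) = √(0.0270270 + 0.0138889) = √0.0409159 = 0.202277
z = (z1 − z2)/SE = (-0.171667 − 0.792814) / 0.202277 = -0.964481 / 0.202277 = -4.768

-4.768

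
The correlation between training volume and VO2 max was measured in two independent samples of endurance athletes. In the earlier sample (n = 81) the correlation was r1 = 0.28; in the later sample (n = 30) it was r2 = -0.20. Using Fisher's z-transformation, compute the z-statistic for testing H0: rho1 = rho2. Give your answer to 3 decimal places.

Fisher z-transforms: z1 = atanh(0.28) = 0.287682, z2 = atanh(-0.20) = -0.202733; difference d = 0.490415
Var(d) = 1/78 + 1/27 = 0.0128205 + 0.0370370 = 0.0498575
z = d/√Var(d) = 0.490415 / √0.0498575 = 0.490415 / 0.223288 = 2.196

2.196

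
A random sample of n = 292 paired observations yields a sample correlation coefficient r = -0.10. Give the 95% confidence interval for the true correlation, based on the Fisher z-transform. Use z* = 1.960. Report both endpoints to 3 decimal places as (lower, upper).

(-0.212, 0.015)

Fisher z: z_r = atanh(r) = ½·ln((1+(-0.10))/(1−(-0.10))) = -0.100335
SE(z) = 1/√(n−3) = 1/√289 = 0.058824
95% ⇒ z* = 1.960; margin = 1.960·0.058824 = 0.115295
CI on z-scale: (-0.215630, 0.014960)
Back-transform: tanh(-0.215630) = -0.212349, tanh(0.014960) = 0.014959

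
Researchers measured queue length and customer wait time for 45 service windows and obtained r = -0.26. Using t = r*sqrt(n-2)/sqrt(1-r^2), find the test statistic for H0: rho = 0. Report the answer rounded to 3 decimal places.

1 − r² = 1 − 0.0676 = 0.9324;  √(1−r²) = 0.965609
√(n−2) = √43 = 6.557439
t = r·√(n−2)/√(1−r²) = -0.26 · 6.557439 / 0.965609 = -1.766

-1.766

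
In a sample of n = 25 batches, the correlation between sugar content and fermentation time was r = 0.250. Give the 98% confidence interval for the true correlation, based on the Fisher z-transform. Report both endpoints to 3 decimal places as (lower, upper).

(-0.236, 0.636)

Fisher z: z_r = atanh(r) = ½·ln((1+0.250)/(1−0.250)) = 0.255413
SE(z) = 1/√(n−3) = 1/√22 = 0.213201
98% ⇒ z* = 2.326; margin = 2.326·0.213201 = 0.495906
CI on z-scale: (-0.240493, 0.751319)
Back-transform: tanh(-0.240493) = -0.235961, tanh(0.751319) = 0.635935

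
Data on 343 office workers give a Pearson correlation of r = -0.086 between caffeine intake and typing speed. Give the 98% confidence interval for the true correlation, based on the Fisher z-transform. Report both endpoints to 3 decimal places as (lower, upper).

(-0.209, 0.040)

z_r = atanh(-0.086) = -0.086213;  SE = 1/√(n−3) = 1/√340 = 0.054233
z-limits: -0.086213 ± 2.326·0.054233 = -0.086213 ± 0.126146 = [-0.212359, 0.039933]
ρ-limits: (tanh -0.212359, tanh 0.039933) = (-0.209, 0.040)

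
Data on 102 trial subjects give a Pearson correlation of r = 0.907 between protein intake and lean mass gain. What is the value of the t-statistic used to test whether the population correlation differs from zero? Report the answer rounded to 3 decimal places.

t = r·√(n−2) / √(1−r²) with r = 0.907, n = 102
  = 0.907·√100 / √(1 − 0.822649)
  = 0.907·10.000000 / 0.421131
  = 9.070000 / 0.421131 = 21.537

21.537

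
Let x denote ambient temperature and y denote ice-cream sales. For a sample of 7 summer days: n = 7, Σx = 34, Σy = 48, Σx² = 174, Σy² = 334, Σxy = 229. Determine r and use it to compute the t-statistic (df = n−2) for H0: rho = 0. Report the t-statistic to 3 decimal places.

-1.822

Numerator: nΣxy − (Σx)(Σy) = 7·229 − (34)(48) = -29
Denominator: √[(nΣx²−(Σx)²)(nΣy²−(Σy)²)]
  nΣx²−(Σx)² = 7·174 − 1156 = 62;  nΣy²−(Σy)² = 7·334 − 2304 = 34
  √(62·34) = √2108 = 45.9130
r = -29 / 45.9130 = -0.6316
t = r·√(n−2)/√(1−r²) = -0.6316·√5 / √(1−0.398919) = -1.412301 / 0.775294 = -1.822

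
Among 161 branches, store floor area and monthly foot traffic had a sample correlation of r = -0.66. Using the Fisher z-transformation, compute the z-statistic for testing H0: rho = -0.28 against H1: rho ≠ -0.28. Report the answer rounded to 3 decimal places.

z_r = atanh(-0.66) = -0.792814,  z_0 = atanh(-0.28) = -0.287682
SE = 1/√(n−3) = 1/√158 = 0.079556
z = (z_r − z_0)/SE = (-0.792814 − (-0.287682)) / 0.079556 = -0.505132 / 0.079556 = -6.349

-6.349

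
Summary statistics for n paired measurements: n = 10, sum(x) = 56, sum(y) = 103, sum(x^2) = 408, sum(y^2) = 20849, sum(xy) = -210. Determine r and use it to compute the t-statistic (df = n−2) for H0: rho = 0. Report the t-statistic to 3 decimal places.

-1.991

Numerator: nΣxy − (Σx)(Σy) = 10·(-210) − (56)(103) = -7868
Denominator: √[(nΣx²−(Σx)²)(nΣy²−(Σy)²)]
  nΣx²−(Σx)² = 10·408 − 3136 = 944;  nΣy²−(Σy)² = 10·20849 − 10609 = 197881
  √(944·197881) = √186799664 = 13667.4674
r = -7868 / 13667.4674 = -0.5757
t = r·√(n−2)/√(1−r²) = -0.5757·√8 / √(1−0.331430) = -1.628325 / 0.817661 = -1.991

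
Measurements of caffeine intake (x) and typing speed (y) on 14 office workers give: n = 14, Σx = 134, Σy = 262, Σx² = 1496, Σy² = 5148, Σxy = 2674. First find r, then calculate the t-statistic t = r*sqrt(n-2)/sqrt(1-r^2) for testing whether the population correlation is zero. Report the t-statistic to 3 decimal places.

3.672

S_xy = nΣxy − ΣxΣy = 14·2674 − 134·262 = 37436 − 35108 = 2328
S_xx = nΣx² − (Σx)² = 14·1496 − 134² = 20944 − 17956 = 2988
S_yy = nΣy² − (Σy)² = 14·5148 − 262² = 72072 − 68644 = 3428
r = S_xy / √(S_xx·S_yy) = 2328 / √(2988·3428) = 2328 / √10242864 = 2328 / 3200.4475 = 0.7274
t = r·√(n−2)/√(1−r²) = 0.7274·√12 / √(1−0.529111) = 2.519788 / 0.686214 = 3.672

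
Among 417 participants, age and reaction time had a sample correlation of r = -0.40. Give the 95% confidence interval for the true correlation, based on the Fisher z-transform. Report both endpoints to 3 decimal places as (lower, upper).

(-0.478, -0.316)

z_r = atanh(-0.40) = -0.423649;  SE = 1/√(n−3) = 1/√414 = 0.049147
z-limits: -0.423649 ± 1.960·0.049147 = -0.423649 ± 0.096328 = [-0.519977, -0.327321]
ρ-limits: (tanh -0.519977, tanh -0.327321) = (-0.478, -0.316)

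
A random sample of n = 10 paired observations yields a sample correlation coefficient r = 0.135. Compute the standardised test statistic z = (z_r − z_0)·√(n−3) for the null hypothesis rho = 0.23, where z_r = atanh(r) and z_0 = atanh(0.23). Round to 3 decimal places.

-0.260

Fisher z: atanh(0.135) = 0.135829, atanh(0.23) = 0.234189
z = (z_r − z_0)·√(n−3) = (0.135829 − 0.234189)·√7 = -0.098360 · 2.645751 = -0.260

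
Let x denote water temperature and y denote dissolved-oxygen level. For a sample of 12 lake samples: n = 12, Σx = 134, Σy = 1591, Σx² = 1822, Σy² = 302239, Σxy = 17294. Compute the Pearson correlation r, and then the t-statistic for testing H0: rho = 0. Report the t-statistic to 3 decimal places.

Numerator: nΣxy − (Σx)(Σy) = 12·17294 − (134)(1591) = -5666
Denominator: √[(nΣx²−(Σx)²)(nΣy²−(Σy)²)]
  nΣx²−(Σx)² = 12·1822 − 17956 = 3908;  nΣy²−(Σy)² = 12·302239 − 2531281 = 1095587
  √(3908·1095587) = √4281553996 = 65433.5846
r = -5666 / 65433.5846 = -0.0866
t = r·√(n−2)/√(1−r²) = -0.0866·√10 / √(1−0.007500) = -0.273853 / 0.996243 = -0.275

-0.275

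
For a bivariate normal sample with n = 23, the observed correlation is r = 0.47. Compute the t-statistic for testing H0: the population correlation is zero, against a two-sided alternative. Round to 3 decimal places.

t = r·√(n−2) / √(1−r²) with r = 0.47, n = 23
  = 0.47·√21 / √(1 − 0.2209)
  = 0.47·4.582576 / 0.882666
  = 2.153811 / 0.882666 = 2.440

2.440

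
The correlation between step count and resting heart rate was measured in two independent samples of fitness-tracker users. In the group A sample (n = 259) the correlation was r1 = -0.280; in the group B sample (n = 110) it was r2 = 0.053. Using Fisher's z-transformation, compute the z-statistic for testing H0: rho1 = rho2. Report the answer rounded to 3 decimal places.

Fisher z-transforms: z1 = atanh(-0.280) = -0.287682, z2 = atanh(0.053) = 0.053050; difference d = -0.340732
Var(d) = 1/256 + 1/107 = 0.0039062 + 0.0093458 = 0.0132520
z = d/√Var(d) = -0.340732 / √0.0132520 = -0.340732 / 0.115117 = -2.960

-2.960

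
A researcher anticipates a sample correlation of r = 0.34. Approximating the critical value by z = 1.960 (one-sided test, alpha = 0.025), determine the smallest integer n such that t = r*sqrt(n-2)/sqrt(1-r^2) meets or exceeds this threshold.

r√(n−2)/√(1−r²) ≥ 1.960  ⇔  n−2 ≥ (1.960)²·(1−r²)/r²
(1−r²)/r² = (1−0.1156)/0.1156 = 7.6505
n ≥ 2 + 3.8416·7.6505 = 2 + 29.3902 = 31.3902
⌈31.3902⌉ = 32

32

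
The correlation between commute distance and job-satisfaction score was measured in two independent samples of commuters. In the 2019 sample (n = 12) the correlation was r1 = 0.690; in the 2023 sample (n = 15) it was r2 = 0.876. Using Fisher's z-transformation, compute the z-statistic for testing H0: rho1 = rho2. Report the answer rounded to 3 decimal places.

Fisher z-transforms: z1 = atanh(0.690) = 0.847956, z2 = atanh(0.876) = 1.358308; difference d = -0.510352
Var(d) = 1/9 + 1/12 = 0.1111111 + 0.0833333 = 0.1944444
z = d/√Var(d) = -0.510352 / √0.1944444 = -0.510352 / 0.440959 = -1.157

-1.157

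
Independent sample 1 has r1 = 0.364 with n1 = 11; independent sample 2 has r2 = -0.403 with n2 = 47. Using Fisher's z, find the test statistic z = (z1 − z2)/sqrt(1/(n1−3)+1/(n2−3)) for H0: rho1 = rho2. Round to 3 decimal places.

z1 = atanh(0.364) = 0.381489,  z2 = atanh(-0.403) = -0.427225
SE = √(1/(n1−3) + 1/(n2−3)) = √(1/8 + 1/44) = √(0.1250000 + 0.0227273) = √0.1477273 = 0.384353
z = (z1 − z2)/SE = (0.381489 − (-0.427225)) / 0.384353 = 0.808714 / 0.384353 = 2.104

2.104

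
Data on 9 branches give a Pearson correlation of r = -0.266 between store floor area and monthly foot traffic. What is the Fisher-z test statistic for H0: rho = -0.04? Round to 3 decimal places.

-0.570

z_r = atanh(-0.266) = -0.272554,  z_0 = atanh(-0.04) = -0.040021
SE = 1/√(n−3) = 1/√6 = 0.408248
z = (z_r − z_0)/SE = (-0.272554 − (-0.040021)) / 0.408248 = -0.232533 / 0.408248 = -0.570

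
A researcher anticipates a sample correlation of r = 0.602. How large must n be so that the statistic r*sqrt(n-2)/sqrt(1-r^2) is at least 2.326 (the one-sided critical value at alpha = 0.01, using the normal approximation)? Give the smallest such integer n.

r√(n−2)/√(1−r²) ≥ 2.326  ⇔  n−2 ≥ (2.326)²·(1−r²)/r²
(1−r²)/r² = (1−0.362404)/0.362404 = 1.7594
n ≥ 2 + 5.410276·1.7594 = 2 + 9.5188 = 11.5188
⌈11.5188⌉ = 12

12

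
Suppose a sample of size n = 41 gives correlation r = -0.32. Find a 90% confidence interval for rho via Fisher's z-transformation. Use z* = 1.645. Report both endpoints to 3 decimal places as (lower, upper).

Fisher z: z_r = atanh(r) = ½·ln((1+(-0.32))/(1−(-0.32))) = -0.331647
SE(z) = 1/√(n−3) = 1/√38 = 0.162221
90% ⇒ z* = 1.645; margin = 1.645·0.162221 = 0.266854
CI on z-scale: (-0.598501, -0.064793)
Back-transform: tanh(-0.598501) = -0.535982, tanh(-0.064793) = -0.064702

(-0.536, -0.065)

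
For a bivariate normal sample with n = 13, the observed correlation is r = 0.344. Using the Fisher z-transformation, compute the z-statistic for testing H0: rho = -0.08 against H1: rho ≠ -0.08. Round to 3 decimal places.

z_r = atanh(0.344) = 0.358622,  z_0 = atanh(-0.08) = -0.080171
SE = 1/√(n−3) = 1/√10 = 0.316228
z = (z_r − z_0)/SE = (0.358622 − (-0.080171)) / 0.316228 = 0.438793 / 0.316228 = 1.388

1.388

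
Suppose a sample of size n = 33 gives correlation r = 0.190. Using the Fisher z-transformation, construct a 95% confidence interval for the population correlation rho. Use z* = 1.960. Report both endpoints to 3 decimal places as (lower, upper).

(-0.164, 0.501)

Fisher z: z_r = atanh(r) = ½·ln((1+0.190)/(1−0.190)) = 0.192337
SE(z) = 1/√(n−3) = 1/√30 = 0.182574
95% ⇒ z* = 1.960; margin = 1.960·0.182574 = 0.357845
CI on z-scale: (-0.165508, 0.550182)
Back-transform: tanh(-0.165508) = -0.164013, tanh(0.550182) = 0.500657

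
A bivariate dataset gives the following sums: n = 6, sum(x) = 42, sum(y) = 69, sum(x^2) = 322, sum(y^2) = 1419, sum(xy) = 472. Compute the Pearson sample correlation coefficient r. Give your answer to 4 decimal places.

-0.0831

Numerator: nΣxy − (Σx)(Σy) = 6·472 − (42)(69) = -66
Denominator: √[(nΣx²−(Σx)²)(nΣy²−(Σy)²)]
  nΣx²−(Σx)² = 6·322 − 1764 = 168;  nΣy²−(Σy)² = 6·1419 − 4761 = 3753
  √(168·3753) = √630504 = 794.0428
r = -66 / 794.0428 = -0.0831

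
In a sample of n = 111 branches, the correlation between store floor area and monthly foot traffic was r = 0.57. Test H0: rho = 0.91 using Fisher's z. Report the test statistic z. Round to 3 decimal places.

Fisher z: atanh(0.57) = 0.647523, atanh(0.91) = 1.527524
z = (z_r − z_0)·√(n−3) = (0.647523 − 1.527524)·√108 = -0.880001 · 10.392305 = -9.145

-9.145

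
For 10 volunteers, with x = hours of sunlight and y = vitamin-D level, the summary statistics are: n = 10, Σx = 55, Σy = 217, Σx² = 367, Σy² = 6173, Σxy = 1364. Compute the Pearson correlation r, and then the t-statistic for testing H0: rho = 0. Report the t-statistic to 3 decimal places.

S_xy = nΣxy − ΣxΣy = 10·1364 − 55·217 = 13640 − 11935 = 1705
S_xx = nΣx² − (Σx)² = 10·367 − 55² = 3670 − 3025 = 645
S_yy = nΣy² − (Σy)² = 10·6173 − 217² = 61730 − 47089 = 14641
r = S_xy / √(S_xx·S_yy) = 1705 / √(645·14641) = 1705 / √9443445 = 1705 / 3073.0189 = 0.5548
t = r·√(n−2)/√(1−r²) = 0.5548·√8 / √(1−0.307803) = 1.569211 / 0.831984 = 1.886

1.886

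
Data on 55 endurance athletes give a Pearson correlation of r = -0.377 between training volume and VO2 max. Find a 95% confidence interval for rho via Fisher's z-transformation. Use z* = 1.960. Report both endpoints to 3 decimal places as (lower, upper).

(-0.584, -0.124)

z_r = atanh(-0.377) = -0.396558;  SE = 1/√(n−3) = 1/√52 = 0.138675
z-limits: -0.396558 ± 1.960·0.138675 = -0.396558 ± 0.271803 = [-0.668361, -0.124755]
ρ-limits: (tanh -0.668361, tanh -0.124755) = (-0.584, -0.124)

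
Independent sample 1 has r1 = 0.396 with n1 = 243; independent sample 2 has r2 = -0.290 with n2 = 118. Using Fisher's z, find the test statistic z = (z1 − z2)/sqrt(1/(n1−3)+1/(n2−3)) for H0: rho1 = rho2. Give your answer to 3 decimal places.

6.326

Fisher z-transforms: z1 = atanh(0.396) = 0.418896, z2 = atanh(-0.290) = -0.298566; difference d = 0.717462
Var(d) = 1/240 + 1/115 = 0.0041667 + 0.0086957 = 0.0128624
z = d/√Var(d) = 0.717462 / √0.0128624 = 0.717462 / 0.113413 = 6.326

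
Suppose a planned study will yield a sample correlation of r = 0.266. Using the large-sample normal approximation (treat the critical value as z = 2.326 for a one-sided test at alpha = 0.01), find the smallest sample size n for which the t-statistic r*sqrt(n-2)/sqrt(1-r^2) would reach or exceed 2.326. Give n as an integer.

Need r·√(n−2)/√(1−r²) ≥ 2.326
√(n−2) ≥ 2.326·√(1−0.070756) / 0.266 = 2.326·0.963973 / 0.266 = 8.4293
n−2 ≥ 71.0531  ⇒  n ≥ 73.0531
Smallest integer n = 74

74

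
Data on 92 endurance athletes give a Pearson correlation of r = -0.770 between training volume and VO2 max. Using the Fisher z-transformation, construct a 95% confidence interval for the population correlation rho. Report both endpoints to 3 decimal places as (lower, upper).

Fisher z: z_r = atanh(r) = ½·ln((1+(-0.770))/(1−(-0.770))) = -1.020328
SE(z) = 1/√(n−3) = 1/√89 = 0.106000
95% ⇒ z* = 1.960; margin = 1.960·0.106000 = 0.207760
CI on z-scale: (-1.228088, -0.812568)
Back-transform: tanh(-1.228088) = -0.842024, tanh(-0.812568) = -0.671004

(-0.842, -0.671)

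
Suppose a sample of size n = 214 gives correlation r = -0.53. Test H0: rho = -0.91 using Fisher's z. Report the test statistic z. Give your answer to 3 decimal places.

13.616

Fisher z: atanh(-0.53) = -0.590145, atanh(-0.91) = -1.527524
z = (z_r − z_0)·√(n−3) = (-0.590145 − (-1.527524))·√211 = 0.937379 · 14.525839 = 13.616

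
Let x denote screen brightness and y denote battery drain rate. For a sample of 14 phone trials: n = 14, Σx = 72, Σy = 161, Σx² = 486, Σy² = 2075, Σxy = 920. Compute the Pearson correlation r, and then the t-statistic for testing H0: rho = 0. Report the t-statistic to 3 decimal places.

2.416

Numerator: nΣxy − (Σx)(Σy) = 14·920 − (72)(161) = 1288
Denominator: √[(nΣx²−(Σx)²)(nΣy²−(Σy)²)]
  nΣx²−(Σx)² = 14·486 − 5184 = 1620;  nΣy²−(Σy)² = 14·2075 − 25921 = 3129
  √(1620·3129) = √5068980 = 2251.4395
r = 1288 / 2251.4395 = 0.5721
t = r·√(n−2)/√(1−r²) = 0.5721·√12 / √(1−0.327298) = 1.981813 / 0.820184 = 2.416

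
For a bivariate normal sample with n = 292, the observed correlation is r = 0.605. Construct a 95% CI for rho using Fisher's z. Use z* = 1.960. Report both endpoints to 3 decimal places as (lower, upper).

(0.527, 0.673)

z_r = atanh(0.605) = 0.700997;  SE = 1/√(n−3) = 1/√289 = 0.058824
z-limits: 0.700997 ± 1.960·0.058824 = 0.700997 ± 0.115295 = [0.585702, 0.816292]
ρ-limits: (tanh 0.585702, tanh 0.816292) = (0.527, 0.673)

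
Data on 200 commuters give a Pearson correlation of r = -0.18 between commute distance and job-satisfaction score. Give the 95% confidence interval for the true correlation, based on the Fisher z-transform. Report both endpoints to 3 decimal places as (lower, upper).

(-0.311, -0.042)

Fisher z: z_r = atanh(r) = ½·ln((1+(-0.18))/(1−(-0.18))) = -0.181983
SE(z) = 1/√(n−3) = 1/√197 = 0.071247
95% ⇒ z* = 1.960; margin = 1.960·0.071247 = 0.139644
CI on z-scale: (-0.321627, -0.042339)
Back-transform: tanh(-0.321627) = -0.310977, tanh(-0.042339) = -0.042314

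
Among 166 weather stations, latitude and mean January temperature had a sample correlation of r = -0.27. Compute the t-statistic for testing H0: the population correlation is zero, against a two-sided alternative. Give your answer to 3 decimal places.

t = r·√(n−2) / √(1−r²) with r = -0.27, n = 166
  = -0.27·√164 / √(1 − 0.0729)
  = -0.27·12.806248 / 0.962860
  = -3.457687 / 0.962860 = -3.591

-3.591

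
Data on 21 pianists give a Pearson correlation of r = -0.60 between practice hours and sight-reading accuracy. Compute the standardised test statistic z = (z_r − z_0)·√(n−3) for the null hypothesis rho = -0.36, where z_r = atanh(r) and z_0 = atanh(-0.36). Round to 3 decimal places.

-1.342

Fisher z: atanh(-0.60) = -0.693147, atanh(-0.36) = -0.376886
z = (z_r − z_0)·√(n−3) = (-0.693147 − (-0.376886))·√18 = -0.316261 · 4.242641 = -1.342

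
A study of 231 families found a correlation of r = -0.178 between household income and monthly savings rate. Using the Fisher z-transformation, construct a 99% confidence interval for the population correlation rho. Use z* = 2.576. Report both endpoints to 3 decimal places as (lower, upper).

Fisher z: z_r = atanh(r) = ½·ln((1+(-0.178))/(1−(-0.178))) = -0.179916
SE(z) = 1/√(n−3) = 1/√228 = 0.066227
99% ⇒ z* = 2.576; margin = 2.576·0.066227 = 0.170601
CI on z-scale: (-0.350517, -0.009315)
Back-transform: tanh(-0.350517) = -0.336834, tanh(-0.009315) = -0.009315

(-0.337, -0.009)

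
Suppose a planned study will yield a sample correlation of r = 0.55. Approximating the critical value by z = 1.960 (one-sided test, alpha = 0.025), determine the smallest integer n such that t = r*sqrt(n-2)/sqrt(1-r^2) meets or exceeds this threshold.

11

Need r·√(n−2)/√(1−r²) ≥ 1.960
√(n−2) ≥ 1.960·√(1−0.3025) / 0.55 = 1.960·0.835165 / 0.55 = 2.9762
n−2 ≥ 8.8578  ⇒  n ≥ 10.8578
Smallest integer n = 11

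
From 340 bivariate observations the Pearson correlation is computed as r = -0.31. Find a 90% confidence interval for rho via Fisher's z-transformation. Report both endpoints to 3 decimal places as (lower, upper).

Fisher z: z_r = atanh(r) = ½·ln((1+(-0.31))/(1−(-0.31))) = -0.320545
SE(z) = 1/√(n−3) = 1/√337 = 0.054473
90% ⇒ z* = 1.645; margin = 1.645·0.054473 = 0.089608
CI on z-scale: (-0.410153, -0.230937)
Back-transform: tanh(-0.410153) = -0.388603, tanh(-0.230937) = -0.226917

(-0.389, -0.227)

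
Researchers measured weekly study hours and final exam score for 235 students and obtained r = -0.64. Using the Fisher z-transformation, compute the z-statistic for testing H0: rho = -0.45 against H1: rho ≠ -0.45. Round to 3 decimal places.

-4.165

z_r = atanh(-0.64) = -0.758174,  z_0 = atanh(-0.45) = -0.484700
SE = 1/√(n−3) = 1/√232 = 0.065653
z = (z_r − z_0)/SE = (-0.758174 − (-0.484700)) / 0.065653 = -0.273474 / 0.065653 = -4.165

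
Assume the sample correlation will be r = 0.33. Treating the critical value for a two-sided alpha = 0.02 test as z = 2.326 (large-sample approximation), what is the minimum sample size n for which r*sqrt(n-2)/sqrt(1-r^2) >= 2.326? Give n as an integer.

Need r·√(n−2)/√(1−r²) ≥ 2.326
√(n−2) ≥ 2.326·√(1−0.1089) / 0.33 = 2.326·0.943981 / 0.33 = 6.6536
n−2 ≥ 44.2704  ⇒  n ≥ 46.2704
Smallest integer n = 47

47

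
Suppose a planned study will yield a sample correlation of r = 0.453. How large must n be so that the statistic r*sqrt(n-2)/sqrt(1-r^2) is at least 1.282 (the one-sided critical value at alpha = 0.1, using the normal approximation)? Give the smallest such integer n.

9

r√(n−2)/√(1−r²) ≥ 1.282  ⇔  n−2 ≥ (1.282)²·(1−r²)/r²
(1−r²)/r² = (1−0.205209)/0.205209 = 3.8731
n ≥ 2 + 1.643524·3.8731 = 2 + 6.3655 = 8.3655
⌈8.3655⌉ = 9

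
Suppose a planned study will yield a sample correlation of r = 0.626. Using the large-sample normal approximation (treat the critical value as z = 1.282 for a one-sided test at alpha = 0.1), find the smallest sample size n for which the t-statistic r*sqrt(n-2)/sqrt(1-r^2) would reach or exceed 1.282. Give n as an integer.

r√(n−2)/√(1−r²) ≥ 1.282  ⇔  n−2 ≥ (1.282)²·(1−r²)/r²
(1−r²)/r² = (1−0.391876)/0.391876 = 1.5518
n ≥ 2 + 1.643524·1.5518 = 2 + 2.5504 = 4.5504
⌈4.5504⌉ = 5

5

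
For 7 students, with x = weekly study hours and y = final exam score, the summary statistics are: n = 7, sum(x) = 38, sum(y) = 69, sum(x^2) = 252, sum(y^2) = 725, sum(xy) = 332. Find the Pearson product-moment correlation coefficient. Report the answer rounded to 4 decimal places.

S_xy = nΣxy − ΣxΣy = 7·332 − 38·69 = 2324 − 2622 = -298
S_xx = nΣx² − (Σx)² = 7·252 − 38² = 1764 − 1444 = 320
S_yy = nΣy² − (Σy)² = 7·725 − 69² = 5075 − 4761 = 314
r = S_xy / √(S_xx·S_yy) = -298 / √(320·314) = -298 / √100480 = -298 / 316.9858 = -0.9401

-0.9401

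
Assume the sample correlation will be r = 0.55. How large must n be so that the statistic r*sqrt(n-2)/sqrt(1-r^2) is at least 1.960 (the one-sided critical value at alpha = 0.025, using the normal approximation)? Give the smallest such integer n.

11

r√(n−2)/√(1−r²) ≥ 1.960  ⇔  n−2 ≥ (1.960)²·(1−r²)/r²
(1−r²)/r² = (1−0.3025)/0.3025 = 2.3058
n ≥ 2 + 3.8416·2.3058 = 2 + 8.8580 = 10.8580
⌈10.8580⌉ = 11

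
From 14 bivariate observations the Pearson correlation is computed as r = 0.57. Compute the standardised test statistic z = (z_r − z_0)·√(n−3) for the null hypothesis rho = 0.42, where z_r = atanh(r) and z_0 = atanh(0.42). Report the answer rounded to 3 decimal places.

0.663

z_r = atanh(0.57) = 0.647523,  z_0 = atanh(0.42) = 0.447692
SE = 1/√(n−3) = 1/√11 = 0.301511
z = (z_r − z_0)/SE = (0.647523 − 0.447692) / 0.301511 = 0.199831 / 0.301511 = 0.663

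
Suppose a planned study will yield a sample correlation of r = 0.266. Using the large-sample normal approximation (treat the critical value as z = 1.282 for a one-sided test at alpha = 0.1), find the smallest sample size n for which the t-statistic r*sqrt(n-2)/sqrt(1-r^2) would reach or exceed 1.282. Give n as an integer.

24

Need r·√(n−2)/√(1−r²) ≥ 1.282
√(n−2) ≥ 1.282·√(1−0.070756) / 0.266 = 1.282·0.963973 / 0.266 = 4.6459
n−2 ≥ 21.5844  ⇒  n ≥ 23.5844
Smallest integer n = 24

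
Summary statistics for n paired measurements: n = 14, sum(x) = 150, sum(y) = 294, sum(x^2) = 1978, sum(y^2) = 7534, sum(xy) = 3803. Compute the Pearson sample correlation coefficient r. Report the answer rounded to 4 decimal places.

Numerator: nΣxy − (Σx)(Σy) = 14·3803 − (150)(294) = 9142
Denominator: √[(nΣx²−(Σx)²)(nΣy²−(Σy)²)]
  nΣx²−(Σx)² = 14·1978 − 22500 = 5192;  nΣy²−(Σy)² = 14·7534 − 86436 = 19040
  √(5192·19040) = √98855680 = 9942.6194
r = 9142 / 9942.6194 = 0.9195

0.9195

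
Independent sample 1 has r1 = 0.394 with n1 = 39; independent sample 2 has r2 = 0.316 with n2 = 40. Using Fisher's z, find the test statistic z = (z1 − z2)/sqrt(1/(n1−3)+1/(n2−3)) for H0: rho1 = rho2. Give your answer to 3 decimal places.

Fisher z-transforms: z1 = atanh(0.394) = 0.416526, z2 = atanh(0.316) = 0.327197; difference d = 0.089329
Var(d) = 1/36 + 1/37 = 0.0277778 + 0.0270270 = 0.0548048
z = d/√Var(d) = 0.089329 / √0.0548048 = 0.089329 / 0.234104 = 0.382

0.382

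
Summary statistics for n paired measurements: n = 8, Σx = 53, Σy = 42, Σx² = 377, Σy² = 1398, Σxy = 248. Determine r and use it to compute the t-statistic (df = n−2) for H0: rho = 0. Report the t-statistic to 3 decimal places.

Numerator: nΣxy − (Σx)(Σy) = 8·248 − (53)(42) = -242
Denominator: √[(nΣx²−(Σx)²)(nΣy²−(Σy)²)]
  nΣx²−(Σx)² = 8·377 − 2809 = 207;  nΣy²−(Σy)² = 8·1398 − 1764 = 9420
  √(207·9420) = √1949940 = 1396.4025
r = -242 / 1396.4025 = -0.1733
t = r·√(n−2)/√(1−r²) = -0.1733·√6 / √(1−0.030033) = -0.424497 / 0.984869 = -0.431

-0.431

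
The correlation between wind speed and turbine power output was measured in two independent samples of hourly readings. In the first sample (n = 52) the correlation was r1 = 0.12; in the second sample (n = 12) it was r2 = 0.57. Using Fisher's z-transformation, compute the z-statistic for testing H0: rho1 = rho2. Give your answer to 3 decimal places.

Fisher z-transforms: z1 = atanh(0.12) = 0.120581, z2 = atanh(0.57) = 0.647523; difference d = -0.526942
Var(d) = 1/49 + 1/9 = 0.0204082 + 0.1111111 = 0.1315193
z = d/√Var(d) = -0.526942 / √0.1315193 = -0.526942 / 0.362656 = -1.453

-1.453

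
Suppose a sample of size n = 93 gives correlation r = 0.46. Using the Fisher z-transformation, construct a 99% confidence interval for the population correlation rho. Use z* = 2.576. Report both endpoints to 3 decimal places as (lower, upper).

z_r = atanh(0.46) = 0.497311;  SE = 1/√(n−3) = 1/√90 = 0.105409
z-limits: 0.497311 ± 2.576·0.105409 = 0.497311 ± 0.271534 = [0.225777, 0.768845]
ρ-limits: (tanh 0.225777, tanh 0.768845) = (0.222, 0.646)

(0.222, 0.646)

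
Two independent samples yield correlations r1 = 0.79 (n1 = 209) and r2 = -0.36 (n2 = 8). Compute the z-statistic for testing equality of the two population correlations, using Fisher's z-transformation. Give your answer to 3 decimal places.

3.200

Fisher z-transforms: z1 = atanh(0.79) = 1.071432, z2 = atanh(-0.36) = -0.376886; difference d = 1.448318
Var(d) = 1/206 + 1/5 = 0.0048544 + 0.2000000 = 0.2048544
z = d/√Var(d) = 1.448318 / √0.2048544 = 1.448318 / 0.452608 = 3.200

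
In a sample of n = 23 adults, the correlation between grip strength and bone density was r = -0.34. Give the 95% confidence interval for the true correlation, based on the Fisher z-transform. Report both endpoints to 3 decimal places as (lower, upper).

z_r = atanh(-0.34) = -0.354093;  SE = 1/√(n−3) = 1/√20 = 0.223607
z-limits: -0.354093 ± 1.960·0.223607 = -0.354093 ± 0.438270 = [-0.792363, 0.084177]
ρ-limits: (tanh -0.792363, tanh 0.084177) = (-0.660, 0.084)

(-0.660, 0.084)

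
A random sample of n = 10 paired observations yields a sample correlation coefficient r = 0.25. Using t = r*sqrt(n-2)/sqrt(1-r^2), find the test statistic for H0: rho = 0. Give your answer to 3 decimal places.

1 − r² = 1 − 0.0625 = 0.9375;  √(1−r²) = 0.968246
√(n−2) = √8 = 2.828427
t = r·√(n−2)/√(1−r²) = 0.25 · 2.828427 / 0.968246 = 0.730

0.730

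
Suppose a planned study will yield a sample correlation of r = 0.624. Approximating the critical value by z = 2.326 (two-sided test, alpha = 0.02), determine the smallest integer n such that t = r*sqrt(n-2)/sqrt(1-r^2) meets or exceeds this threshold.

11

r√(n−2)/√(1−r²) ≥ 2.326  ⇔  n−2 ≥ (2.326)²·(1−r²)/r²
(1−r²)/r² = (1−0.389376)/0.389376 = 1.5682
n ≥ 2 + 5.410276·1.5682 = 2 + 8.4844 = 10.4844
⌈10.4844⌉ = 11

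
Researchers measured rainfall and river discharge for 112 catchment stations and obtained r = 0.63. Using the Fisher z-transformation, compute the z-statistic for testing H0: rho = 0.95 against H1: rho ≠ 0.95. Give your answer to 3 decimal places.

-11.384

z_r = atanh(0.63) = 0.741416,  z_0 = atanh(0.95) = 1.831781
SE = 1/√(n−3) = 1/√109 = 0.095783
z = (z_r − z_0)/SE = (0.741416 − 1.831781) / 0.095783 = -1.090365 / 0.095783 = -11.384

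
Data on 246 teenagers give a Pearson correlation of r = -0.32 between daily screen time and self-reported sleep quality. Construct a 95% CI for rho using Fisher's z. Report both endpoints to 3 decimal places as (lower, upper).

(-0.428, -0.203)

z_r = atanh(-0.32) = -0.331647;  SE = 1/√(n−3) = 1/√243 = 0.064150
z-limits: -0.331647 ± 1.960·0.064150 = -0.331647 ± 0.125734 = [-0.457381, -0.205913]
ρ-limits: (tanh -0.457381, tanh -0.205913) = (-0.428, -0.203)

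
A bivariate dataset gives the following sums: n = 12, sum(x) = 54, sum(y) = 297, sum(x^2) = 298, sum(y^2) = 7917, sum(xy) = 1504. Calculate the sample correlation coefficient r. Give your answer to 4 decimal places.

0.9491

Numerator: nΣxy − (Σx)(Σy) = 12·1504 − (54)(297) = 2010
Denominator: √[(nΣx²−(Σx)²)(nΣy²−(Σy)²)]
  nΣx²−(Σx)² = 12·298 − 2916 = 660;  nΣy²−(Σy)² = 12·7917 − 88209 = 6795
  √(660·6795) = √4484700 = 2117.7110
r = 2010 / 2117.7110 = 0.9491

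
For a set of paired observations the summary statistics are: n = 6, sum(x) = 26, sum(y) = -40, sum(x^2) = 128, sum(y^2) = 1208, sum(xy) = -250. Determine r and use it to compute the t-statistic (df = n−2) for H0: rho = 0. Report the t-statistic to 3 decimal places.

-1.658

S_xy = nΣxy − ΣxΣy = 6·(-250) − 26·(-40) = -1500 − (-1040) = -460
S_xx = nΣx² − (Σx)² = 6·128 − 26² = 768 − 676 = 92
S_yy = nΣy² − (Σy)² = 6·1208 − (-40)² = 7248 − 1600 = 5648
r = S_xy / √(S_xx·S_yy) = -460 / √(92·5648) = -460 / √519616 = -460 / 720.8439 = -0.6381
t = r·√(n−2)/√(1−r²) = -0.6381·√4 / √(1−0.407172) = -1.276200 / 0.769953 = -1.658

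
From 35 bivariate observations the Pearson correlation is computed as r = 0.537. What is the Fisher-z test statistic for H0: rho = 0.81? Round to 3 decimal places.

Fisher z: atanh(0.537) = 0.599930, atanh(0.81) = 1.127029
z = (z_r − z_0)·√(n−3) = (0.599930 − 1.127029)·√32 = -0.527099 · 5.656854 = -2.982

-2.982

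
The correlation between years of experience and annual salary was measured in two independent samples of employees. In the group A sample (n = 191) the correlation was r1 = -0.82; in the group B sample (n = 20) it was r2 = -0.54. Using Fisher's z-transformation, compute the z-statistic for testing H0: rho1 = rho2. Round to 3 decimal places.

Fisher z-transforms: z1 = atanh(-0.82) = -1.156817, z2 = atanh(-0.54) = -0.604156; difference d = -0.552661
Var(d) = 1/188 + 1/17 = 0.0053191 + 0.0588235 = 0.0641426
z = d/√Var(d) = -0.552661 / √0.0641426 = -0.552661 / 0.253264 = -2.182

-2.182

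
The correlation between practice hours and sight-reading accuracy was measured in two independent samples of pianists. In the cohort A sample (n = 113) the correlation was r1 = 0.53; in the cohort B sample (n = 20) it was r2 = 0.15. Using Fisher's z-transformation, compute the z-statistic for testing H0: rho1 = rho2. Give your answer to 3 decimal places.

Fisher z-transforms: z1 = atanh(0.53) = 0.590145, z2 = atanh(0.15) = 0.151140; difference d = 0.439005
Var(d) = 1/110 + 1/17 = 0.0090909 + 0.0588235 = 0.0679144
z = d/√Var(d) = 0.439005 / √0.0679144 = 0.439005 / 0.260604 = 1.685

1.685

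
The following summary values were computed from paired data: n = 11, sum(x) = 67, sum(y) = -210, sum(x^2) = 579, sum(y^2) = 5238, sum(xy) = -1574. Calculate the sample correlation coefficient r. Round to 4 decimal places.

-0.6435

Numerator: nΣxy − (Σx)(Σy) = 11·(-1574) − (67)(-210) = -3244
Denominator: √[(nΣx²−(Σx)²)(nΣy²−(Σy)²)]
  nΣx²−(Σx)² = 11·579 − 4489 = 1880;  nΣy²−(Σy)² = 11·5238 − 44100 = 13518
  √(1880·13518) = √25413840 = 5041.2141
r = -3244 / 5041.2141 = -0.6435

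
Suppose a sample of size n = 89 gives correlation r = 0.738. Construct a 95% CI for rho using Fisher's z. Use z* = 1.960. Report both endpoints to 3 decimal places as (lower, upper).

(0.626, 0.820)

Fisher z: z_r = atanh(r) = ½·ln((1+0.738)/(1−0.738)) = 0.946073
SE(z) = 1/√(n−3) = 1/√86 = 0.107833
95% ⇒ z* = 1.960; margin = 1.960·0.107833 = 0.211353
CI on z-scale: (0.734720, 1.157426)
Back-transform: tanh(0.734720) = 0.625945, tanh(1.157426) = 0.820199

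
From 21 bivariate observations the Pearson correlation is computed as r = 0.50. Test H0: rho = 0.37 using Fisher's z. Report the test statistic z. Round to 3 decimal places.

z_r = atanh(0.50) = 0.549306,  z_0 = atanh(0.37) = 0.388423
SE = 1/√(n−3) = 1/√18 = 0.235702
z = (z_r − z_0)/SE = (0.549306 − 0.388423) / 0.235702 = 0.160883 / 0.235702 = 0.683

0.683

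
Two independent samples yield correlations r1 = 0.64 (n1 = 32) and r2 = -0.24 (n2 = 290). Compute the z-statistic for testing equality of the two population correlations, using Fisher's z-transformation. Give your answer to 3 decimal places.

5.147

Fisher z-transforms: z1 = atanh(0.64) = 0.758174, z2 = atanh(-0.24) = -0.244774; difference d = 1.002948
Var(d) = 1/29 + 1/287 = 0.0344828 + 0.0034843 = 0.0379671
z = d/√Var(d) = 1.002948 / √0.0379671 = 1.002948 / 0.194851 = 5.147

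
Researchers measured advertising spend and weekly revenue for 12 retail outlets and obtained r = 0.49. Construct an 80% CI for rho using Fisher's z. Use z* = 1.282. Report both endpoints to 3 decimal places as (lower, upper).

Fisher z: z_r = atanh(r) = ½·ln((1+0.49)/(1−0.49)) = 0.536060
SE(z) = 1/√(n−3) = 1/√9 = 0.333333
80% ⇒ z* = 1.282; margin = 1.282·0.333333 = 0.427333
CI on z-scale: (0.108727, 0.963393)
Back-transform: tanh(0.108727) = 0.108301, tanh(0.963393) = 0.745787

(0.108, 0.746)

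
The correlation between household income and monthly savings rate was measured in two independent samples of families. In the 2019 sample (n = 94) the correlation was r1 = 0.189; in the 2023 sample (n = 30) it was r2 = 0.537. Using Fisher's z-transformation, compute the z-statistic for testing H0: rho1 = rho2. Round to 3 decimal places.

-1.865

Fisher z-transforms: z1 = atanh(0.189) = 0.191300, z2 = atanh(0.537) = 0.599930; difference d = -0.408630
Var(d) = 1/91 + 1/27 = 0.0109890 + 0.0370370 = 0.0480260
z = d/√Var(d) = -0.408630 / √0.0480260 = -0.408630 / 0.219148 = -1.865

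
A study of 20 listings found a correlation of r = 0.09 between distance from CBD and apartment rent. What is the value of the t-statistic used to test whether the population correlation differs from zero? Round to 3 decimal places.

1 − r² = 1 − 0.0081 = 0.9919;  √(1−r²) = 0.995942
√(n−2) = √18 = 4.242641
t = r·√(n−2)/√(1−r²) = 0.09 · 4.242641 / 0.995942 = 0.383

0.383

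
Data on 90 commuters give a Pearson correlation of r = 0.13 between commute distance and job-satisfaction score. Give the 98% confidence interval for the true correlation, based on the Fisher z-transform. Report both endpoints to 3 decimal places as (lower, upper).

Fisher z: z_r = atanh(r) = ½·ln((1+0.13)/(1−0.13)) = 0.130740
SE(z) = 1/√(n−3) = 1/√87 = 0.107211
98% ⇒ z* = 2.326; margin = 2.326·0.107211 = 0.249373
CI on z-scale: (-0.118633, 0.380113)
Back-transform: tanh(-0.118633) = -0.118080, tanh(0.380113) = 0.362806

(-0.118, 0.363)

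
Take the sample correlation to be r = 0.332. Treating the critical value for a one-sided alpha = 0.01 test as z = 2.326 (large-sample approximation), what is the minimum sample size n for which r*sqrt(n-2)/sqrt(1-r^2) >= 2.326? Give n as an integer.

r√(n−2)/√(1−r²) ≥ 2.326  ⇔  n−2 ≥ (2.326)²·(1−r²)/r²
(1−r²)/r² = (1−0.110224)/0.110224 = 8.0724
n ≥ 2 + 5.410276·8.0724 = 2 + 43.6739 = 45.6739
⌈45.6739⌉ = 46

46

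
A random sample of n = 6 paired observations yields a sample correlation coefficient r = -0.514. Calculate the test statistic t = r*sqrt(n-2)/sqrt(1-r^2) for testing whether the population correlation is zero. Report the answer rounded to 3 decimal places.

-1.198

t = r·√(n−2) / √(1−r²) with r = -0.514, n = 6
  = -0.514·√4 / √(1 − 0.264196)
  = -0.514·2.000000 / 0.857790
  = -1.028000 / 0.857790 = -1.198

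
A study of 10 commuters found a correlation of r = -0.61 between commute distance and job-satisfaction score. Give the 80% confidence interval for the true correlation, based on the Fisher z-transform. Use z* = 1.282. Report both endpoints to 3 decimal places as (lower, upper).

z_r = atanh(-0.61) = -0.708921;  SE = 1/√(n−3) = 1/√7 = 0.377964
z-limits: -0.708921 ± 1.282·0.377964 = -0.708921 ± 0.484550 = [-1.193471, -0.224371]
ρ-limits: (tanh -1.193471, tanh -0.224371) = (-0.832, -0.221)

(-0.832, -0.221)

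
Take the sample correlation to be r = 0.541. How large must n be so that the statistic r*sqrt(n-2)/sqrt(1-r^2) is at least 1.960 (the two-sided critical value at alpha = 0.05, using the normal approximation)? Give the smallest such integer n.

r√(n−2)/√(1−r²) ≥ 1.960  ⇔  n−2 ≥ (1.960)²·(1−r²)/r²
(1−r²)/r² = (1−0.292681)/0.292681 = 2.4167
n ≥ 2 + 3.8416·2.4167 = 2 + 9.2840 = 11.2840
⌈11.2840⌉ = 12

12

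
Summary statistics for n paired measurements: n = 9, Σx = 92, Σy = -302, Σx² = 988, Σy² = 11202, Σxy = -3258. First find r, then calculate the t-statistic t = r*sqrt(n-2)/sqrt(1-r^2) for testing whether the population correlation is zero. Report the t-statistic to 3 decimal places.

S_xy = nΣxy − ΣxΣy = 9·(-3258) − 92·(-302) = -29322 − (-27784) = -1538
S_xx = nΣx² − (Σx)² = 9·988 − 92² = 8892 − 8464 = 428
S_yy = nΣy² − (Σy)² = 9·11202 − (-302)² = 100818 − 91204 = 9614
r = S_xy / √(S_xx·S_yy) = -1538 / √(428·9614) = -1538 / √4114792 = -1538 / 2028.4950 = -0.7582
t = r·√(n−2)/√(1−r²) = -0.7582·√7 / √(1−0.574867) = -2.006009 / 0.652022 = -3.077

-3.077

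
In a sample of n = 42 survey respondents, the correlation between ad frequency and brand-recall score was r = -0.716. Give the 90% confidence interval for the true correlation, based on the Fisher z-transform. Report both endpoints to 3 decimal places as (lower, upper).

(-0.822, -0.562)

Fisher z: z_r = atanh(r) = ½·ln((1+(-0.716))/(1−(-0.716))) = -0.899389
SE(z) = 1/√(n−3) = 1/√39 = 0.160128
90% ⇒ z* = 1.645; margin = 1.645·0.160128 = 0.263411
CI on z-scale: (-1.162800, -0.635978)
Back-transform: tanh(-1.162800) = -0.821950, tanh(-0.635978) = -0.562155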